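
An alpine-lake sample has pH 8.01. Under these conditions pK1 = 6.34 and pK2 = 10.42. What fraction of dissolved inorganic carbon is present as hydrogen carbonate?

α₁ = 1 / (1 + [H⁺]/K1 + K2/[H⁺]) = 1 / (1 + 10^-1.67 + 10^-2.41)
   = 1 / (1 + 0.021380 + 0.0038905) = 1/1.0253 = 0.9754

α₁ = 0.975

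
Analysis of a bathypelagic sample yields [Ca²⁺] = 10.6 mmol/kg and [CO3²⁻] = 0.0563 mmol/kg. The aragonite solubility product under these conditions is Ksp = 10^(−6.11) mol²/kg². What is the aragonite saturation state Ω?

Ω = 0.769

Ksp = 10^(−6.11) = 7.762×10^-7
Ω = [Ca²⁺][CO3²⁻]/Ksp = (10.6×10^-3)(0.0563×10^-3) / 7.762×10^-7 = 0.769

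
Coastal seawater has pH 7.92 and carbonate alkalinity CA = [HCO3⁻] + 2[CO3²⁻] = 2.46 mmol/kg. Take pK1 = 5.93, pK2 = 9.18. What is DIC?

DIC = 2.36 mmol/kg

CA = [HCO3⁻] + 2[CO3²⁻] = (α₁ + 2α₂)·DIC
At pH 7.92: [H⁺]/K1 = 10^-1.99 = 0.010233, K2/[H⁺] = 10^-1.26 = 0.054954
α₁ = 1/(1 + 0.010233 + 0.054954) = 1/1.0652 = 0.9388; α₂ = α₁·K2/[H⁺] = 0.05159
α₁ + 2α₂ = 1.0420
DIC = CA / (α₁ + 2α₂) = 2.46 / 1.0420 = 2.36 mmol/kg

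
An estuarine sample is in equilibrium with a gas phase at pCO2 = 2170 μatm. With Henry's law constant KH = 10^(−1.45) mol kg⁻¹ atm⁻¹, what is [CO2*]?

KH = 10^(−1.45) = 3.548×10^-2 mol kg⁻¹ atm⁻¹
[CO2*] = KH · pCO2 = 3.548×10^-2 × 2170×10^-6 atm = 7.70×10^-5 mol/kg

[CO2*] = 77.0 μmol/kg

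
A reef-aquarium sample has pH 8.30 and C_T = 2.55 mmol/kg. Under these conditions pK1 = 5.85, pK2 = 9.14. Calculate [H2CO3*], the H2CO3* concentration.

α₀ = 1 / (1 + K1/[H⁺] + K1K2/[H⁺]²) = 1 / (1 + 10^+2.45 + 10^+1.61)
   = 1 / (1 + 281.84 + 40.738) = 1/323.58 = 0.003090
[CO2*] = α₀ × DIC = 0.003090 × 2.55 = 0.00788 mmol/kg = 7.88 μmol/kg

[CO2*] = 7.88 μmol/kg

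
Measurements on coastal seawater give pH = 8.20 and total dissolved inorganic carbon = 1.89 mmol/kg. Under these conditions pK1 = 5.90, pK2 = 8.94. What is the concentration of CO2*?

α₀ = 1 / (1 + K1/[H⁺] + K1K2/[H⁺]²) = 1 / (1 + 10^+2.30 + 10^+1.56)
   = 1 / (1 + 199.53 + 36.308) = 1/236.83 = 0.004222
[CO2*] = α₀ × DIC = 0.004222 × 1.89 = 0.00798 mmol/kg = 7.98 μmol/kg

[CO2*] = 7.98 μmol/kg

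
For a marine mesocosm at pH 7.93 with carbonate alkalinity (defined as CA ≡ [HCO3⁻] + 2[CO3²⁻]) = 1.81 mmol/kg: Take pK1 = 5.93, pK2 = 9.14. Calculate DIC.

DIC = 1.73 mmol/kg

CA = [HCO3⁻] + 2[CO3²⁻] = (α₁ + 2α₂)·DIC
At pH 7.93: [H⁺]/K1 = 10^-2.00 = 0.010000, K2/[H⁺] = 10^-1.21 = 0.061660
α₁ = 1/(1 + 0.010000 + 0.061660) = 1/1.0717 = 0.9331; α₂ = α₁·K2/[H⁺] = 0.05754
α₁ + 2α₂ = 1.0482
DIC = CA / (α₁ + 2α₂) = 1.81 / 1.0482 = 1.73 mmol/kg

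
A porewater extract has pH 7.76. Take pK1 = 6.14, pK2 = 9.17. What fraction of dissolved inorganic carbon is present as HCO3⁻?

α₁ = 1 / (1 + [H⁺]/K1 + K2/[H⁺]) = 1 / (1 + 10^-1.62 + 10^-1.41)
   = 1 / (1 + 0.023988 + 0.038905) = 1/1.0629 = 0.9408

α₁ = 0.941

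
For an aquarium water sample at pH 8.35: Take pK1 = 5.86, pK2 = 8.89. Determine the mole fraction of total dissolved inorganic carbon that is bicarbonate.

α₁ = 1 / (1 + [H⁺]/K1 + K2/[H⁺]) = 1 / (1 + 10^-2.49 + 10^-0.54)
   = 1 / (1 + 0.0032359 + 0.28840) = 1/1.2916 = 0.7742

α₁ = 0.774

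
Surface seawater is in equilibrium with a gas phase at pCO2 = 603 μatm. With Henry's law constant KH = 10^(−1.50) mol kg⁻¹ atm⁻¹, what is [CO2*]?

KH = 10^(−1.50) = 3.162×10^-2 mol kg⁻¹ atm⁻¹
[CO2*] = KH · pCO2 = 3.162×10^-2 × 603×10^-6 atm = 1.91×10^-5 mol/kg

[CO2*] = 19.1 μmol/kg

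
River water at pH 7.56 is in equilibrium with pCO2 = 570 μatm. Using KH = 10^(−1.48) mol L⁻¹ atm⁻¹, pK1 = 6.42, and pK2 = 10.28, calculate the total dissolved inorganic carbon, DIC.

DIC = 0.280 mmol/L

[CO2*] = KH · pCO2 = 10^(−1.48) × 570×10^-6 = 1.887×10^-5 mol/L
α₀ = 1/(1 + K1/[H⁺] + K1K2/[H⁺]²) = 1/(1 + 10^+1.14 + 10^-1.58) = 0.06743
DIC = [CO2*]/α₀ = 1.887×10^-5 / 0.06743 = 0.280 mmol/L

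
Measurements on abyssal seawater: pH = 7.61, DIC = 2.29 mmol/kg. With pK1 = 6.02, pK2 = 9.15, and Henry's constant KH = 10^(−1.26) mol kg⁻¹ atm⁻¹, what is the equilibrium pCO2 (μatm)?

pCO2 = 1020 μatm

α₀ = 1 / (1 + K1/[H⁺] + K1K2/[H⁺]²) = 1 / (1 + 10^+1.59 + 10^+0.05)
   = 1 / (1 + 38.905 + 1.1220) = 1/41.027 = 0.02437
[CO2*] = α₀ × DIC = 0.02437 × 2.29 = 0.05582 mmol/kg
pCO2 = [CO2*]/KH = 5.582×10^-5 / 5.495×10^-2 = 1020 μatm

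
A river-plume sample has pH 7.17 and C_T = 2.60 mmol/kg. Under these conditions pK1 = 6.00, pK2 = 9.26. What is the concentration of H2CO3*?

α₀ = 1 / (1 + K1/[H⁺] + K1K2/[H⁺]²) = 1 / (1 + 10^+1.17 + 10^-0.92)
   = 1 / (1 + 14.791 + 0.12023) = 1/15.911 = 0.06285
[CO2*] = α₀ × DIC = 0.06285 × 2.60 = 0.163 mmol/kg

[CO2*] = 0.163 mmol/kg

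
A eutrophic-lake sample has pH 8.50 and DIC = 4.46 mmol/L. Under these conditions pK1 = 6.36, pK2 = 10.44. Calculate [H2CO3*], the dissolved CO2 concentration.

α₀ = 1 / (1 + K1/[H⁺] + K1K2/[H⁺]²) = 1 / (1 + 10^+2.14 + 10^+0.20)
   = 1 / (1 + 138.04 + 1.5849) = 1/140.62 = 0.007111
[CO2*] = α₀ × DIC = 0.007111 × 4.46 = 0.0317 mmol/L

[CO2*] = 0.0317 mmol/L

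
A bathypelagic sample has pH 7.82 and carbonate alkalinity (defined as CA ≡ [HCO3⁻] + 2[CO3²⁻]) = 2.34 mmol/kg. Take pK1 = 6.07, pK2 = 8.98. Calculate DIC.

DIC = 2.23 mmol/kg

CA = [HCO3⁻] + 2[CO3²⁻] = (α₁ + 2α₂)·DIC
At pH 7.82: [H⁺]/K1 = 10^-1.75 = 0.017783, K2/[H⁺] = 10^-1.16 = 0.069183
α₁ = 1/(1 + 0.017783 + 0.069183) = 1/1.0870 = 0.9200; α₂ = α₁·K2/[H⁺] = 0.06365
α₁ + 2α₂ = 1.0473
DIC = CA / (α₁ + 2α₂) = 2.34 / 1.0473 = 2.23 mmol/kg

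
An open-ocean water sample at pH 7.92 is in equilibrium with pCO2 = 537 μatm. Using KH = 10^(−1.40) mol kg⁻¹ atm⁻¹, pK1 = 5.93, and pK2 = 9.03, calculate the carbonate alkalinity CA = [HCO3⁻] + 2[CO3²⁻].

CA = 2.41 mmol/kg

[CO2*] = KH · pCO2 = 10^(−1.40) × 537×10^-6 = 2.138×10^-5 mol/kg
α₀ = 1/(1 + K1/[H⁺] + K1K2/[H⁺]²) = 1/(1 + 10^+1.99 + 10^+0.88) = 0.009406
DIC = [CO2*]/α₀ = 2.138×10^-5 / 0.009406 = 2.273 mmol/kg
CA = (α₁ + 2α₂)·DIC = (0.9192 + 2×0.07136) × 2.273 = 2.41 mmol/kg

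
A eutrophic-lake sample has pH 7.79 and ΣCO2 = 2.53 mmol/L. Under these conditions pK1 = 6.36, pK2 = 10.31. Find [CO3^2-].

α₂ = 1 / (1 + [H⁺]/K2 + [H⁺]²/(K1K2)) = 1 / (1 + 10^+2.52 + 10^+1.09)
   = 1 / (1 + 331.13 + 12.303) = 1/344.43 = 0.002903
[CO3²⁻] = α₂ × DIC = 0.002903 × 2.53 = 0.00735 mmol/L = 7.35 μmol/L

[CO3²⁻] = 7.35 μmol/L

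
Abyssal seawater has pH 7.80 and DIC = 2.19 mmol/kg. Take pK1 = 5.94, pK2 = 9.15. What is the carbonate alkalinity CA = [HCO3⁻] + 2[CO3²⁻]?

CA = 2.25 mmol/kg

CA = [HCO3⁻] + 2[CO3²⁻] = (α₁ + 2α₂)·DIC
At pH 7.80: [H⁺]/K1 = 10^-1.86 = 0.013804, K2/[H⁺] = 10^-1.35 = 0.044668
α₁ = 1/(1 + 0.013804 + 0.044668) = 1/1.0585 = 0.9448; α₂ = α₁·K2/[H⁺] = 0.04220
α₁ + 2α₂ = 1.0292
CA = 1.0292 × 2.19 = 2.25 mmol/kg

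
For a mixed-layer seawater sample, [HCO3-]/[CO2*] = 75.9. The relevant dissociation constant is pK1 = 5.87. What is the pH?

pH = 7.75

From K1 = [H⁺][HCO3-]/[CO2*]:  pH = pK1 + log₁₀([HCO3-]/[CO2*])
log₁₀(75.9) = +1.880
pH = 5.87 + (+1.880) = 7.75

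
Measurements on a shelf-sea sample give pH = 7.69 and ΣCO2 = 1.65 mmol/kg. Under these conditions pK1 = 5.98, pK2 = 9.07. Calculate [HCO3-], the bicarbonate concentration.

[HCO3⁻] = 1.55 mmol/kg

α₁ = 1 / (1 + [H⁺]/K1 + K2/[H⁺]) = 1 / (1 + 10^-1.71 + 10^-1.38)
   = 1 / (1 + 0.019498 + 0.041687) = 1/1.0612 = 0.9423
[HCO3⁻] = α₁ × DIC = 0.9423 × 1.65 = 1.55 mmol/kg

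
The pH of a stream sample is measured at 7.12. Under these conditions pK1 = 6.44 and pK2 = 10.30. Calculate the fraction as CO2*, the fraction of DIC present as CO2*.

α₀ = 0.173

α₀ = 1 / (1 + K1/[H⁺] + K1K2/[H⁺]²) = 1 / (1 + 10^+0.68 + 10^-2.50)
   = 1 / (1 + 4.7863 + 0.0031623) = 1/5.7895 = 0.1727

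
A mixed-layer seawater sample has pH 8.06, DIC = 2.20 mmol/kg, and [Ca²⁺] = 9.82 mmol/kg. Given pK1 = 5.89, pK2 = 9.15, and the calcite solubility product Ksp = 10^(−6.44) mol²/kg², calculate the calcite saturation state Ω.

Ω = 4.45

α₂ = 1 / (1 + [H⁺]/K2 + [H⁺]²/(K1K2)) = 1 / (1 + 10^+1.09 + 10^-1.08)
   = 1 / (1 + 12.303 + 0.083176) = 1/13.386 = 0.07471
[CO3²⁻] = α₂ × DIC = 0.07471 × 2.20 = 0.1644 mmol/kg
Ksp = 10^(−6.44) = 3.631×10^-7
Ω = [Ca²⁺][CO3²⁻]/Ksp = (9.82×10^-3)(1.644×10^-4) / 3.631×10^-7 = 4.45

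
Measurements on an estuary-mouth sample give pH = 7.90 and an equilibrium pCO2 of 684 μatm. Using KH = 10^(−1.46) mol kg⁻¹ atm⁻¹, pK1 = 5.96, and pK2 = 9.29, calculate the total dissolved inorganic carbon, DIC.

[CO2*] = KH · pCO2 = 10^(−1.46) × 684×10^-6 = 2.372×10^-5 mol/kg
α₀ = 1/(1 + K1/[H⁺] + K1K2/[H⁺]²) = 1/(1 + 10^+1.94 + 10^+0.55) = 0.01091
DIC = [CO2*]/α₀ = 2.372×10^-5 / 0.01091 = 2.17 mmol/kg

DIC = 2.17 mmol/kg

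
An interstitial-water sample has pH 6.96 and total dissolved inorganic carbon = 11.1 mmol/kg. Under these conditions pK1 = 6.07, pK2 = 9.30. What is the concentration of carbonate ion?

[CO3²⁻] = 0.0448 mmol/kg

α₂ = 1 / (1 + [H⁺]/K2 + [H⁺]²/(K1K2)) = 1 / (1 + 10^+2.34 + 10^+1.45)
   = 1 / (1 + 218.78 + 28.184) = 1/247.96 = 0.004033
[CO3²⁻] = α₂ × DIC = 0.004033 × 11.1 = 0.0448 mmol/kg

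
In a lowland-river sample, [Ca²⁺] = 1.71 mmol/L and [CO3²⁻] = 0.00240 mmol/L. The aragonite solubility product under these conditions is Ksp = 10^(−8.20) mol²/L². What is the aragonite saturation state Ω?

Ω = 0.650

Ksp = 10^(−8.20) = 6.310×10^-9
Ω = [Ca²⁺][CO3²⁻]/Ksp = (1.71×10^-3)(0.00240×10^-3) / 6.310×10^-9 = 0.650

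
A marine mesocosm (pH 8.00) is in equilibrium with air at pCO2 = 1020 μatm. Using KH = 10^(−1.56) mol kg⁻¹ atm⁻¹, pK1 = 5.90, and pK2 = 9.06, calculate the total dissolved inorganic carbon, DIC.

[CO2*] = KH · pCO2 = 10^(−1.56) × 1020×10^-6 = 2.809×10^-5 mol/kg
α₀ = 1/(1 + K1/[H⁺] + K1K2/[H⁺]²) = 1/(1 + 10^+2.10 + 10^+1.04) = 0.007254
DIC = [CO2*]/α₀ = 2.809×10^-5 / 0.007254 = 3.87 mmol/kg

DIC = 3.87 mmol/kg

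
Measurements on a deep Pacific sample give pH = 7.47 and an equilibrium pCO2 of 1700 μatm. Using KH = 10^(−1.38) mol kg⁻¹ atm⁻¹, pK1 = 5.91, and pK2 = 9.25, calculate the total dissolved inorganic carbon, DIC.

[CO2*] = KH · pCO2 = 10^(−1.38) × 1700×10^-6 = 7.087×10^-5 mol/kg
α₀ = 1/(1 + K1/[H⁺] + K1K2/[H⁺]²) = 1/(1 + 10^+1.56 + 10^-0.22) = 0.02638
DIC = [CO2*]/α₀ = 7.087×10^-5 / 0.02638 = 2.69 mmol/kg

DIC = 2.69 mmol/kg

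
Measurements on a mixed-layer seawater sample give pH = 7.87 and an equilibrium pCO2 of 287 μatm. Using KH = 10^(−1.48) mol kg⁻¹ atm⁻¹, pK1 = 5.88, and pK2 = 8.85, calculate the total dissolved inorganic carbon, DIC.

DIC = 1.04 mmol/kg

[CO2*] = KH · pCO2 = 10^(−1.48) × 287×10^-6 = 9.503×10^-6 mol/kg
α₀ = 1/(1 + K1/[H⁺] + K1K2/[H⁺]²) = 1/(1 + 10^+1.99 + 10^+1.01) = 0.009178
DIC = [CO2*]/α₀ = 9.503×10^-6 / 0.009178 = 1.04 mmol/kg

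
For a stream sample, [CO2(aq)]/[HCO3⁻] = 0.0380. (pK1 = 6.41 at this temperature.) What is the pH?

pH = 7.83

From K1 = [H⁺][HCO3⁻]/[CO2(aq)]:  pH = pK1 − log₁₀([CO2(aq)]/[HCO3⁻])
log₁₀(0.0380) = -1.420
pH = 6.41 − (-1.420) = 7.83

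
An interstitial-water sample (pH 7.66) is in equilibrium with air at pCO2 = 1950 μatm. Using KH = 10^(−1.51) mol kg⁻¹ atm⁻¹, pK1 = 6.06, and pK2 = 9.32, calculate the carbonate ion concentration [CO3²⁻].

[CO2*] = KH · pCO2 = 10^(−1.51) × 1950×10^-6 = 6.026×10^-5 mol/kg
α₀ = 1/(1 + K1/[H⁺] + K1K2/[H⁺]²) = 1/(1 + 10^+1.60 + 10^-0.06) = 0.02399
DIC = [CO2*]/α₀ = 6.026×10^-5 / 0.02399 = 2.512 mmol/kg
[CO3²⁻] = α₂·DIC; α₂ = 0.02090, so [CO3²⁻] = 0.02090 × 2.512 = 0.0525 mmol/kg

[CO3²⁻] = 0.0525 mmol/kg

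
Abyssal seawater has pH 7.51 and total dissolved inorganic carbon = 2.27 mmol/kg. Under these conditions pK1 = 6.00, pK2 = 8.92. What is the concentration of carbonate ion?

α₂ = 1 / (1 + [H⁺]/K2 + [H⁺]²/(K1K2)) = 1 / (1 + 10^+1.41 + 10^-0.10)
   = 1 / (1 + 25.704 + 0.79433) = 1/27.498 = 0.03637
[CO3²⁻] = α₂ × DIC = 0.03637 × 2.27 = 0.0826 mmol/kg

[CO3²⁻] = 0.0826 mmol/kg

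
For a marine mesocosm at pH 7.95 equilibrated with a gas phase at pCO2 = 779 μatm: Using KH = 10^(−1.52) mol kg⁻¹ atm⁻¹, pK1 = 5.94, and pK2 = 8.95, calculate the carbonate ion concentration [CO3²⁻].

[CO2*] = KH · pCO2 = 10^(−1.52) × 779×10^-6 = 2.353×10^-5 mol/kg
α₀ = 1/(1 + K1/[H⁺] + K1K2/[H⁺]²) = 1/(1 + 10^+2.01 + 10^+1.01) = 0.008806
DIC = [CO2*]/α₀ = 2.353×10^-5 / 0.008806 = 2.672 mmol/kg
[CO3²⁻] = α₂·DIC; α₂ = 0.09011, so [CO3²⁻] = 0.09011 × 2.672 = 0.241 mmol/kg

[CO3²⁻] = 0.241 mmol/kg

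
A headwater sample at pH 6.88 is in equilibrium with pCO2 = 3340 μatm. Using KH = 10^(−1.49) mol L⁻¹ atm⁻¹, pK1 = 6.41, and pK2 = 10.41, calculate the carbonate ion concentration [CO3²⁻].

[CO3²⁻] = 0.0941 μmol/L

[CO2*] = KH · pCO2 = 10^(−1.49) × 3340×10^-6 = 1.081×10^-4 mol/L
α₀ = 1/(1 + K1/[H⁺] + K1K2/[H⁺]²) = 1/(1 + 10^+0.47 + 10^-3.06) = 0.2530
DIC = [CO2*]/α₀ = 1.081×10^-4 / 0.2530 = 0.4271 mmol/L
[CO3²⁻] = α₂·DIC; α₂ = 0.0002204, so [CO3²⁻] = 0.0002204 × 0.4271 = 9.41×10^-5 mmol/L = 0.0941 μmol/L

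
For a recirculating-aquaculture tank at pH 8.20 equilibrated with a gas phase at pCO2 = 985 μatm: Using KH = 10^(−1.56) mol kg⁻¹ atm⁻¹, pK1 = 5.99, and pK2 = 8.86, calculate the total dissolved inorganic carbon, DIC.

DIC = 5.39 mmol/kg

[CO2*] = KH · pCO2 = 10^(−1.56) × 985×10^-6 = 2.713×10^-5 mol/kg
α₀ = 1/(1 + K1/[H⁺] + K1K2/[H⁺]²) = 1/(1 + 10^+2.21 + 10^+1.55) = 0.005034
DIC = [CO2*]/α₀ = 2.713×10^-5 / 0.005034 = 5.39 mmol/kg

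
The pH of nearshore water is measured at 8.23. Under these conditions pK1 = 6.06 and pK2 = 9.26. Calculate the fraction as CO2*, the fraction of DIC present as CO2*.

α₀ = 0.00615

α₀ = 1 / (1 + K1/[H⁺] + K1K2/[H⁺]²) = 1 / (1 + 10^+2.17 + 10^+1.14)
   = 1 / (1 + 147.91 + 13.804) = 1/162.71 = 0.006146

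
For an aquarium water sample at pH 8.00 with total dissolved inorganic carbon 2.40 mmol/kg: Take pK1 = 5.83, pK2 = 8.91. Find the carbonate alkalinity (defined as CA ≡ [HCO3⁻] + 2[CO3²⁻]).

CA = [HCO3⁻] + 2[CO3²⁻] = (α₁ + 2α₂)·DIC
At pH 8.00: [H⁺]/K1 = 10^-2.17 = 0.0067608, K2/[H⁺] = 10^-0.91 = 0.12303
α₁ = 1/(1 + 0.0067608 + 0.12303) = 1/1.1298 = 0.8851; α₂ = α₁·K2/[H⁺] = 0.1089
α₁ + 2α₂ = 1.1029
CA = 1.1029 × 2.40 = 2.65 mmol/kg

CA = 2.65 mmol/kg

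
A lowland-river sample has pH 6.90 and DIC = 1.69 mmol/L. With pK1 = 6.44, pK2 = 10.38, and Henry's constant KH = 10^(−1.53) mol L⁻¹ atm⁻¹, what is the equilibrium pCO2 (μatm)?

α₀ = 1 / (1 + K1/[H⁺] + K1K2/[H⁺]²) = 1 / (1 + 10^+0.46 + 10^-3.02)
   = 1 / (1 + 2.8840 + 0.00095499) = 1/3.8850 = 0.2574
[CO2*] = α₀ × DIC = 0.2574 × 1.69 = 0.4350 mmol/L
pCO2 = [CO2*]/KH = 4.350×10^-4 / 2.951×10^-2 = 1.47×10^4 μatm

pCO2 = 1.47×10^4 μatm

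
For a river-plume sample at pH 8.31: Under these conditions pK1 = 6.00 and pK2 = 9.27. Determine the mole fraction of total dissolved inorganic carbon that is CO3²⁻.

α₂ = 0.0984

α₂ = 1 / (1 + [H⁺]/K2 + [H⁺]²/(K1K2)) = 1 / (1 + 10^+0.96 + 10^-1.35)
   = 1 / (1 + 9.1201 + 0.044668) = 1/10.165 = 0.09838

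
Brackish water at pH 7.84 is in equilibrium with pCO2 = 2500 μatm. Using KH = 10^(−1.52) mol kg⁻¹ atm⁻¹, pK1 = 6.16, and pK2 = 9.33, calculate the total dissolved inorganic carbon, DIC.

DIC = 3.81 mmol/kg

[CO2*] = KH · pCO2 = 10^(−1.52) × 2500×10^-6 = 7.550×10^-5 mol/kg
α₀ = 1/(1 + K1/[H⁺] + K1K2/[H⁺]²) = 1/(1 + 10^+1.68 + 10^+0.19) = 0.01984
DIC = [CO2*]/α₀ = 7.550×10^-5 / 0.01984 = 3.81 mmol/kg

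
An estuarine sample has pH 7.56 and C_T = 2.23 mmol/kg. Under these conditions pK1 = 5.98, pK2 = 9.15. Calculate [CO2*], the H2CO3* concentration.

α₀ = 1 / (1 + K1/[H⁺] + K1K2/[H⁺]²) = 1 / (1 + 10^+1.58 + 10^-0.01)
   = 1 / (1 + 38.019 + 0.97724) = 1/39.996 = 0.02500
[CO2*] = α₀ × DIC = 0.02500 × 2.23 = 0.0558 mmol/kg

[CO2*] = 0.0558 mmol/kg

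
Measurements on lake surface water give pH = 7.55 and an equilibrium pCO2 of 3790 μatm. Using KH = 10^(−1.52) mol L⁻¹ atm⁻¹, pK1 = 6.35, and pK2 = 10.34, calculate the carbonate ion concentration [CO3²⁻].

[CO3²⁻] = 2.94 μmol/L

[CO2*] = KH · pCO2 = 10^(−1.52) × 3790×10^-6 = 1.145×10^-4 mol/L
α₀ = 1/(1 + K1/[H⁺] + K1K2/[H⁺]²) = 1/(1 + 10^+1.20 + 10^-1.59) = 0.05926
DIC = [CO2*]/α₀ = 1.145×10^-4 / 0.05926 = 1.931 mmol/L
[CO3²⁻] = α₂·DIC; α₂ = 0.001523, so [CO3²⁻] = 0.001523 × 1.931 = 0.00294 mmol/L = 2.94 μmol/L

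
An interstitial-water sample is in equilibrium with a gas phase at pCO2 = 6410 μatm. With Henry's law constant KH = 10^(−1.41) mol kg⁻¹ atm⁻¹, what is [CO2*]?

KH = 10^(−1.41) = 3.890×10^-2 mol kg⁻¹ atm⁻¹
[CO2*] = KH · pCO2 = 3.890×10^-2 × 6410×10^-6 atm = 2.49×10^-4 mol/kg

[CO2*] = 249 μmol/kg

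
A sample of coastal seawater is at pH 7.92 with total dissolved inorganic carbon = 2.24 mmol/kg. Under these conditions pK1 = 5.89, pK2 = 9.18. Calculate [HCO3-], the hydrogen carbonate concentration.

[HCO3⁻] = 2.10 mmol/kg

α₁ = 1 / (1 + [H⁺]/K1 + K2/[H⁺]) = 1 / (1 + 10^-2.03 + 10^-1.26)
   = 1 / (1 + 0.0093325 + 0.054954) = 1/1.0643 = 0.9396
[HCO3⁻] = α₁ × DIC = 0.9396 × 2.24 = 2.10 mmol/kg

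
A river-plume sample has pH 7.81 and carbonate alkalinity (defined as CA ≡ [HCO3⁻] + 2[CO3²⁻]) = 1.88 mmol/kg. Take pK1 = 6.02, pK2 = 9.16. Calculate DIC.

DIC = 1.83 mmol/kg

CA = [HCO3⁻] + 2[CO3²⁻] = (α₁ + 2α₂)·DIC
At pH 7.81: [H⁺]/K1 = 10^-1.79 = 0.016218, K2/[H⁺] = 10^-1.35 = 0.044668
α₁ = 1/(1 + 0.016218 + 0.044668) = 1/1.0609 = 0.9426; α₂ = α₁·K2/[H⁺] = 0.04210
α₁ + 2α₂ = 1.0268
DIC = CA / (α₁ + 2α₂) = 1.88 / 1.0268 = 1.83 mmol/kg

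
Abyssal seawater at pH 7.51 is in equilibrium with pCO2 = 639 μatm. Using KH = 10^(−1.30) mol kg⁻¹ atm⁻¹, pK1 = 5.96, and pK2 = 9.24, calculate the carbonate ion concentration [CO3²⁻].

[CO3²⁻] = 0.0212 mmol/kg

[CO2*] = KH · pCO2 = 10^(−1.30) × 639×10^-6 = 3.203×10^-5 mol/kg
α₀ = 1/(1 + K1/[H⁺] + K1K2/[H⁺]²) = 1/(1 + 10^+1.55 + 10^-0.18) = 0.02692
DIC = [CO2*]/α₀ = 3.203×10^-5 / 0.02692 = 1.190 mmol/kg
[CO3²⁻] = α₂·DIC; α₂ = 0.01779, so [CO3²⁻] = 0.01779 × 1.190 = 0.0212 mmol/kg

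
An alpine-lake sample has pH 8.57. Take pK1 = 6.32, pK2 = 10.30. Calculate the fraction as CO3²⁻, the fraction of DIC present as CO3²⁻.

α₂ = 0.0182

α₂ = 1 / (1 + [H⁺]/K2 + [H⁺]²/(K1K2)) = 1 / (1 + 10^+1.73 + 10^-0.52)
   = 1 / (1 + 53.703 + 0.30200) = 1/55.005 = 0.01818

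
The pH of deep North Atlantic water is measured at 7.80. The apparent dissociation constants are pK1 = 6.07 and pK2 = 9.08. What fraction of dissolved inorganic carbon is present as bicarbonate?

α₁ = 0.934

α₁ = 1 / (1 + [H⁺]/K1 + K2/[H⁺]) = 1 / (1 + 10^-1.73 + 10^-1.28)
   = 1 / (1 + 0.018621 + 0.052481) = 1/1.0711 = 0.9336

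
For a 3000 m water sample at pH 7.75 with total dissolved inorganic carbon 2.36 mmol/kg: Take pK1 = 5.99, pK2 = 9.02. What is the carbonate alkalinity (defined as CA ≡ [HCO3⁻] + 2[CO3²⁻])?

CA = [HCO3⁻] + 2[CO3²⁻] = (α₁ + 2α₂)·DIC
At pH 7.75: [H⁺]/K1 = 10^-1.76 = 0.017378, K2/[H⁺] = 10^-1.27 = 0.053703
α₁ = 1/(1 + 0.017378 + 0.053703) = 1/1.0711 = 0.9336; α₂ = α₁·K2/[H⁺] = 0.05014
α₁ + 2α₂ = 1.0339
CA = 1.0339 × 2.36 = 2.44 mmol/kg

CA = 2.44 mmol/kg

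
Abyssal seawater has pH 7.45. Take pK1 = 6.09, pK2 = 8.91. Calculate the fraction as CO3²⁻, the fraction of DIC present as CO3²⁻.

α₂ = 0.0322

α₂ = 1 / (1 + [H⁺]/K2 + [H⁺]²/(K1K2)) = 1 / (1 + 10^+1.46 + 10^+0.10)
   = 1 / (1 + 28.840 + 1.2589) = 1/31.099 = 0.03216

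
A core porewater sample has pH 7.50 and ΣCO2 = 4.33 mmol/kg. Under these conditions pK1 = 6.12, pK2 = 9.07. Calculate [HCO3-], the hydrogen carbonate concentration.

[HCO3⁻] = 4.05 mmol/kg

α₁ = 1 / (1 + [H⁺]/K1 + K2/[H⁺]) = 1 / (1 + 10^-1.38 + 10^-1.57)
   = 1 / (1 + 0.041687 + 0.026915) = 1/1.0686 = 0.9358
[HCO3⁻] = α₁ × DIC = 0.9358 × 4.33 = 4.05 mmol/kg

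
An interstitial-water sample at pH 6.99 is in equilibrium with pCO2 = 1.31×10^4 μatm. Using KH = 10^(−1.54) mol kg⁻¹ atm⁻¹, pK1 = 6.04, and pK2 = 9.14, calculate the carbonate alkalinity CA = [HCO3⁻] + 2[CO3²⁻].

[CO2*] = KH · pCO2 = 10^(−1.54) × 1.31×10^4×10^-6 = 3.778×10^-4 mol/kg
α₀ = 1/(1 + K1/[H⁺] + K1K2/[H⁺]²) = 1/(1 + 10^+0.95 + 10^-1.20) = 0.1002
DIC = [CO2*]/α₀ = 3.778×10^-4 / 0.1002 = 3.769 mmol/kg
CA = (α₁ + 2α₂)·DIC = (0.8934 + 2×0.006325) × 3.769 = 3.41 mmol/kg

CA = 3.41 mmol/kg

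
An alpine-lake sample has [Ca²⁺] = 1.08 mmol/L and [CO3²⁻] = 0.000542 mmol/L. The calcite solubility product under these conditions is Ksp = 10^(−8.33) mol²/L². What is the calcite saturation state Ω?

Ω = 0.125

Ksp = 10^(−8.33) = 4.677×10^-9
Ω = [Ca²⁺][CO3²⁻]/Ksp = (1.08×10^-3)(0.000542×10^-3) / 4.677×10^-9 = 0.125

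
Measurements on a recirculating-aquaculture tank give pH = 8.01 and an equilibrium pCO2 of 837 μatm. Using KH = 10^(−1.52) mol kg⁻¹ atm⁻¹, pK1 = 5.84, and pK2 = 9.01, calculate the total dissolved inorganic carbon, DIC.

DIC = 4.14 mmol/kg

[CO2*] = KH · pCO2 = 10^(−1.52) × 837×10^-6 = 2.528×10^-5 mol/kg
α₀ = 1/(1 + K1/[H⁺] + K1K2/[H⁺]²) = 1/(1 + 10^+2.17 + 10^+1.17) = 0.006109
DIC = [CO2*]/α₀ = 2.528×10^-5 / 0.006109 = 4.14 mmol/kg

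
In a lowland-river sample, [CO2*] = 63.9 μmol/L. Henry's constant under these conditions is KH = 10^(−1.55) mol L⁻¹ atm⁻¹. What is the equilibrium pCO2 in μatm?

pCO2 = 2270 μatm

KH = 10^(−1.55) = 2.818×10^-2 mol L⁻¹ atm⁻¹
pCO2 = [CO2*]/KH = 63.9×10^-6 / 2.818×10^-2 = 2.27×10^-3 atm = 2270 μatm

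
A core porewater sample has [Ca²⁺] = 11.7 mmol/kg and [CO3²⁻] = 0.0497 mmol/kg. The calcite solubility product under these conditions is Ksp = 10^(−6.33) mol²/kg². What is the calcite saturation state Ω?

Ksp = 10^(−6.33) = 4.677×10^-7
Ω = [Ca²⁺][CO3²⁻]/Ksp = (11.7×10^-3)(0.0497×10^-3) / 4.677×10^-7 = 1.24

Ω = 1.24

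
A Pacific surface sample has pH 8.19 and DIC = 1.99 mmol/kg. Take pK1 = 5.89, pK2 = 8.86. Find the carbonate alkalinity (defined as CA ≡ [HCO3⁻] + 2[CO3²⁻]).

CA = [HCO3⁻] + 2[CO3²⁻] = (α₁ + 2α₂)·DIC
At pH 8.19: [H⁺]/K1 = 10^-2.30 = 0.0050119, K2/[H⁺] = 10^-0.67 = 0.21380
α₁ = 1/(1 + 0.0050119 + 0.21380) = 1/1.2188 = 0.8205; α₂ = α₁·K2/[H⁺] = 0.1754
α₁ + 2α₂ = 1.1713
CA = 1.1713 × 1.99 = 2.33 mmol/kg

CA = 2.33 mmol/kg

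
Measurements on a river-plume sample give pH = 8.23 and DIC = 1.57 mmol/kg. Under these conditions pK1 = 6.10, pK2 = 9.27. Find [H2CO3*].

α₀ = 1 / (1 + K1/[H⁺] + K1K2/[H⁺]²) = 1 / (1 + 10^+2.13 + 10^+1.09)
   = 1 / (1 + 134.90 + 12.303) = 1/148.20 = 0.006748
[CO2*] = α₀ × DIC = 0.006748 × 1.57 = 0.0106 mmol/kg = 10.6 μmol/kg

[CO2*] = 10.6 μmol/kg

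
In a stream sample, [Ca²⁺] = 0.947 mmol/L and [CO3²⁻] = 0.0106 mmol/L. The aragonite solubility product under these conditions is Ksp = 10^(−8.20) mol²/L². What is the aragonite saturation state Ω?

Ω = 1.59

Ksp = 10^(−8.20) = 6.310×10^-9
Ω = [Ca²⁺][CO3²⁻]/Ksp = (0.947×10^-3)(0.0106×10^-3) / 6.310×10^-9 = 1.59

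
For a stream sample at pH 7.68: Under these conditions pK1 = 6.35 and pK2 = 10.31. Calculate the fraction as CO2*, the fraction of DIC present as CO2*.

α₀ = 0.0446

α₀ = 1 / (1 + K1/[H⁺] + K1K2/[H⁺]²) = 1 / (1 + 10^+1.33 + 10^-1.30)
   = 1 / (1 + 21.380 + 0.050119) = 1/22.430 = 0.04458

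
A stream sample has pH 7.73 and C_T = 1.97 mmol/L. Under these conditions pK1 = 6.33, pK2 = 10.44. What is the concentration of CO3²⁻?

[CO3²⁻] = 3.69 μmol/L

α₂ = 1 / (1 + [H⁺]/K2 + [H⁺]²/(K1K2)) = 1 / (1 + 10^+2.71 + 10^+1.31)
   = 1 / (1 + 512.86 + 20.417) = 1/534.28 = 0.001872
[CO3²⁻] = α₂ × DIC = 0.001872 × 1.97 = 0.00369 mmol/L = 3.69 μmol/L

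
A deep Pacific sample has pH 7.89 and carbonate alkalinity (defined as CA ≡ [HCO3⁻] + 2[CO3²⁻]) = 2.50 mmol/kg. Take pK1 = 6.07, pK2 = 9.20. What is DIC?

CA = [HCO3⁻] + 2[CO3²⁻] = (α₁ + 2α₂)·DIC
At pH 7.89: [H⁺]/K1 = 10^-1.82 = 0.015136, K2/[H⁺] = 10^-1.31 = 0.048978
α₁ = 1/(1 + 0.015136 + 0.048978) = 1/1.0641 = 0.9397; α₂ = α₁·K2/[H⁺] = 0.04603
α₁ + 2α₂ = 1.0318
DIC = CA / (α₁ + 2α₂) = 2.50 / 1.0318 = 2.42 mmol/kg

DIC = 2.42 mmol/kg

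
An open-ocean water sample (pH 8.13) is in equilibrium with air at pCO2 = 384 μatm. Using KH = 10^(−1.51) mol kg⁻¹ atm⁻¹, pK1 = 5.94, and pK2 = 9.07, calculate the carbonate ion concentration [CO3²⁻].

[CO2*] = KH · pCO2 = 10^(−1.51) × 384×10^-6 = 1.187×10^-5 mol/kg
α₀ = 1/(1 + K1/[H⁺] + K1K2/[H⁺]²) = 1/(1 + 10^+2.19 + 10^+1.25) = 0.005758
DIC = [CO2*]/α₀ = 1.187×10^-5 / 0.005758 = 2.061 mmol/kg
[CO3²⁻] = α₂·DIC; α₂ = 0.1024, so [CO3²⁻] = 0.1024 × 2.061 = 0.211 mmol/kg

[CO3²⁻] = 0.211 mmol/kg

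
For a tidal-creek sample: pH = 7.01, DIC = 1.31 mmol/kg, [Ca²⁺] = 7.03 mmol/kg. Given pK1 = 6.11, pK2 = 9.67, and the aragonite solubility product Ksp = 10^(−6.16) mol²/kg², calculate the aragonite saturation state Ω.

α₂ = 1 / (1 + [H⁺]/K2 + [H⁺]²/(K1K2)) = 1 / (1 + 10^+2.66 + 10^+1.76)
   = 1 / (1 + 457.09 + 57.544) = 1/515.63 = 0.001939
[CO3²⁻] = α₂ × DIC = 0.001939 × 1.31 = 0.002541 mmol/kg = 2.541 μmol/kg
Ksp = 10^(−6.16) = 6.918×10^-7
Ω = [Ca²⁺][CO3²⁻]/Ksp = (7.03×10^-3)(2.541×10^-6) / 6.918×10^-7 = 0.0258

Ω = 0.0258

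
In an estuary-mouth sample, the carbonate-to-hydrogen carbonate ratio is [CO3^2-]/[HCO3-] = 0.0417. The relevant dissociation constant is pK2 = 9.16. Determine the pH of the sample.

From K2 = [H⁺][CO3^2-]/[HCO3-]:  pH = pK2 + log₁₀([CO3^2-]/[HCO3-])
log₁₀(0.0417) = -1.380
pH = 9.16 + (-1.380) = 7.78

pH = 7.78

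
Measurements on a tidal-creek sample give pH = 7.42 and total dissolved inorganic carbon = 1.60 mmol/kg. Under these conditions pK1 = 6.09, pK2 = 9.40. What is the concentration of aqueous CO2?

[CO2*] = 0.0708 mmol/kg

α₀ = 1 / (1 + K1/[H⁺] + K1K2/[H⁺]²) = 1 / (1 + 10^+1.33 + 10^-0.65)
   = 1 / (1 + 21.380 + 0.22387) = 1/22.603 = 0.04424
[CO2*] = α₀ × DIC = 0.04424 × 1.60 = 0.0708 mmol/kg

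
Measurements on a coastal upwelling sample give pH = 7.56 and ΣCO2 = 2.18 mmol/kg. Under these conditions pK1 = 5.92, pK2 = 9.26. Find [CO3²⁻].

α₂ = 1 / (1 + [H⁺]/K2 + [H⁺]²/(K1K2)) = 1 / (1 + 10^+1.70 + 10^+0.06)
   = 1 / (1 + 50.119 + 1.1482) = 1/52.267 = 0.01913
[CO3²⁻] = α₂ × DIC = 0.01913 × 2.18 = 0.0417 mmol/kg

[CO3²⁻] = 0.0417 mmol/kg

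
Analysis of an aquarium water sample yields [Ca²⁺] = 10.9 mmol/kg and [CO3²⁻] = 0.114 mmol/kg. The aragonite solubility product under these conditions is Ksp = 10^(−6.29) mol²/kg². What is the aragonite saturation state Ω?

Ω = 2.42

Ksp = 10^(−6.29) = 5.129×10^-7
Ω = [Ca²⁺][CO3²⁻]/Ksp = (10.9×10^-3)(0.114×10^-3) / 5.129×10^-7 = 2.42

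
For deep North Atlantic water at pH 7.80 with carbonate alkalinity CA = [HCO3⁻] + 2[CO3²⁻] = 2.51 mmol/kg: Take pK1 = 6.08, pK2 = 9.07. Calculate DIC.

CA = [HCO3⁻] + 2[CO3²⁻] = (α₁ + 2α₂)·DIC
At pH 7.80: [H⁺]/K1 = 10^-1.72 = 0.019055, K2/[H⁺] = 10^-1.27 = 0.053703
α₁ = 1/(1 + 0.019055 + 0.053703) = 1/1.0728 = 0.9322; α₂ = α₁·K2/[H⁺] = 0.05006
α₁ + 2α₂ = 1.0323
DIC = CA / (α₁ + 2α₂) = 2.51 / 1.0323 = 2.43 mmol/kg

DIC = 2.43 mmol/kg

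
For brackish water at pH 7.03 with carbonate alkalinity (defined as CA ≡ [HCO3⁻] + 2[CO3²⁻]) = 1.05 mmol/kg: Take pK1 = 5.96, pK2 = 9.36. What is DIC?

CA = [HCO3⁻] + 2[CO3²⁻] = (α₁ + 2α₂)·DIC
At pH 7.03: [H⁺]/K1 = 10^-1.07 = 0.085114, K2/[H⁺] = 10^-2.33 = 0.0046774
α₁ = 1/(1 + 0.085114 + 0.0046774) = 1/1.0898 = 0.9176; α₂ = α₁·K2/[H⁺] = 0.004292
α₁ + 2α₂ = 0.9262
DIC = CA / (α₁ + 2α₂) = 1.05 / 0.9262 = 1.13 mmol/kg

DIC = 1.13 mmol/kg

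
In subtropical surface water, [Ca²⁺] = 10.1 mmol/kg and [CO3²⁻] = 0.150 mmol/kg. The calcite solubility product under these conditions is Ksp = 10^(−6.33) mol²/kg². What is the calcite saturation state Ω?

Ω = 3.24

Ksp = 10^(−6.33) = 4.677×10^-7
Ω = [Ca²⁺][CO3²⁻]/Ksp = (10.1×10^-3)(0.150×10^-3) / 4.677×10^-7 = 3.24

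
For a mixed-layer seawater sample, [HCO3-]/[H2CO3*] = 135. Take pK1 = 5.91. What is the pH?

From K1 = [H⁺][HCO3-]/[H2CO3*]:  pH = pK1 + log₁₀([HCO3-]/[H2CO3*])
log₁₀(135) = +2.130
pH = 5.91 + (+2.130) = 8.04

pH = 8.04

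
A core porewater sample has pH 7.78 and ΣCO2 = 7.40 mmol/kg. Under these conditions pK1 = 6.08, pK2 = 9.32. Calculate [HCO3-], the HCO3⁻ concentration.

[HCO3⁻] = 7.06 mmol/kg

α₁ = 1 / (1 + [H⁺]/K1 + K2/[H⁺]) = 1 / (1 + 10^-1.70 + 10^-1.54)
   = 1 / (1 + 0.019953 + 0.028840) = 1/1.0488 = 0.9535
[HCO3⁻] = α₁ × DIC = 0.9535 × 7.40 = 7.06 mmol/kg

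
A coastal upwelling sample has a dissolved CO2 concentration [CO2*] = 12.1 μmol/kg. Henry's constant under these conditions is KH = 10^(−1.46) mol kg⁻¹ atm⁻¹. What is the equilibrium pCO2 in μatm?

KH = 10^(−1.46) = 3.467×10^-2 mol kg⁻¹ atm⁻¹
pCO2 = [CO2*]/KH = 12.1×10^-6 / 3.467×10^-2 = 3.49×10^-4 atm = 349 μatm

pCO2 = 349 μatm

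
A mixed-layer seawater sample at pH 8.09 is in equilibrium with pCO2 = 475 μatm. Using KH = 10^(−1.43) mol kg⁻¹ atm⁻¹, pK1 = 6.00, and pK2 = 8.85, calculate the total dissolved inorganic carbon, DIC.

DIC = 2.57 mmol/kg

[CO2*] = KH · pCO2 = 10^(−1.43) × 475×10^-6 = 1.765×10^-5 mol/kg
α₀ = 1/(1 + K1/[H⁺] + K1K2/[H⁺]²) = 1/(1 + 10^+2.09 + 10^+1.33) = 0.006877
DIC = [CO2*]/α₀ = 1.765×10^-5 / 0.006877 = 2.57 mmol/kg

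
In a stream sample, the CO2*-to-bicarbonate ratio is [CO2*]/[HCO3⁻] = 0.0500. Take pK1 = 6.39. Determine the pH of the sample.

pH = 7.69

From K1 = [H⁺][HCO3⁻]/[CO2*]:  pH = pK1 − log₁₀([CO2*]/[HCO3⁻])
log₁₀(0.0500) = -1.301
pH = 6.39 − (-1.301) = 7.69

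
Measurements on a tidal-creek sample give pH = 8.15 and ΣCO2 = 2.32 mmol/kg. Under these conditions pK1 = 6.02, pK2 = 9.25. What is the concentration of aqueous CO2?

[CO2*] = 15.8 μmol/kg

α₀ = 1 / (1 + K1/[H⁺] + K1K2/[H⁺]²) = 1 / (1 + 10^+2.13 + 10^+1.03)
   = 1 / (1 + 134.90 + 10.715) = 1/146.61 = 0.006821
[CO2*] = α₀ × DIC = 0.006821 × 2.32 = 0.0158 mmol/kg = 15.8 μmol/kg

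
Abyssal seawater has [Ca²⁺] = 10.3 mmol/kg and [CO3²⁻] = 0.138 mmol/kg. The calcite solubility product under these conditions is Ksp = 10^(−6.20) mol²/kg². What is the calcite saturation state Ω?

Ω = 2.25

Ksp = 10^(−6.20) = 6.310×10^-7
Ω = [Ca²⁺][CO3²⁻]/Ksp = (10.3×10^-3)(0.138×10^-3) / 6.310×10^-7 = 2.25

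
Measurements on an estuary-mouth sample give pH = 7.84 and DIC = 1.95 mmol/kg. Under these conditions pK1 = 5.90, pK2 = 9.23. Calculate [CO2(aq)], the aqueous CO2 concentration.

[CO2*] = 0.0213 mmol/kg

α₀ = 1 / (1 + K1/[H⁺] + K1K2/[H⁺]²) = 1 / (1 + 10^+1.94 + 10^+0.55)
   = 1 / (1 + 87.096 + 3.5481) = 1/91.644 = 0.01091
[CO2*] = α₀ × DIC = 0.01091 × 1.95 = 0.0213 mmol/kg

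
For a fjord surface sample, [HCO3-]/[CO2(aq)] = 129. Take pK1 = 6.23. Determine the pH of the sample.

From K1 = [H⁺][HCO3-]/[CO2(aq)]:  pH = pK1 + log₁₀([HCO3-]/[CO2(aq)])
log₁₀(129) = +2.111
pH = 6.23 + (+2.111) = 8.34

pH = 8.34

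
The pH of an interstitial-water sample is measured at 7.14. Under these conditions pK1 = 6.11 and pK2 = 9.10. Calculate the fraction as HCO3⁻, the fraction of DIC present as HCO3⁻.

α₁ = 0.906

α₁ = 1 / (1 + [H⁺]/K1 + K2/[H⁺]) = 1 / (1 + 10^-1.03 + 10^-1.96)
   = 1 / (1 + 0.093325 + 0.010965) = 1/1.1043 = 0.9056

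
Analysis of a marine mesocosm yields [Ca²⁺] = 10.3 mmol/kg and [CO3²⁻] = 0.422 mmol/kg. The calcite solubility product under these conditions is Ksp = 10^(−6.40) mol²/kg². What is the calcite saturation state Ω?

Ksp = 10^(−6.40) = 3.981×10^-7
Ω = [Ca²⁺][CO3²⁻]/Ksp = (10.3×10^-3)(0.422×10^-3) / 3.981×10^-7 = 10.9

Ω = 10.9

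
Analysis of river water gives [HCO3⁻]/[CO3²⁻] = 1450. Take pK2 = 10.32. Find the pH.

pH = 7.16

From K2 = [H⁺][CO3²⁻]/[HCO3⁻]:  pH = pK2 − log₁₀([HCO3⁻]/[CO3²⁻])
log₁₀(1450) = +3.161
pH = 10.32 − (+3.161) = 7.16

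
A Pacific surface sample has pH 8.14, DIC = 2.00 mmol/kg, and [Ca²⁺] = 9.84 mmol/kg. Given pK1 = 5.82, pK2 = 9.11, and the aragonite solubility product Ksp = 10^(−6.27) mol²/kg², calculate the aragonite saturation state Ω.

Ω = 3.53

α₂ = 1 / (1 + [H⁺]/K2 + [H⁺]²/(K1K2)) = 1 / (1 + 10^+0.97 + 10^-1.35)
   = 1 / (1 + 9.3325 + 0.044668) = 1/10.377 = 0.09637
[CO3²⁻] = α₂ × DIC = 0.09637 × 2.00 = 0.1927 mmol/kg
Ksp = 10^(−6.27) = 5.370×10^-7
Ω = [Ca²⁺][CO3²⁻]/Ksp = (9.84×10^-3)(1.927×10^-4) / 5.370×10^-7 = 3.53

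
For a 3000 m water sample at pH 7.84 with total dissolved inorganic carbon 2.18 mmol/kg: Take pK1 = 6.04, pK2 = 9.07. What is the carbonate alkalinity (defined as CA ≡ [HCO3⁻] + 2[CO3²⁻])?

CA = [HCO3⁻] + 2[CO3²⁻] = (α₁ + 2α₂)·DIC
At pH 7.84: [H⁺]/K1 = 10^-1.80 = 0.015849, K2/[H⁺] = 10^-1.23 = 0.058884
α₁ = 1/(1 + 0.015849 + 0.058884) = 1/1.0747 = 0.9305; α₂ = α₁·K2/[H⁺] = 0.05479
α₁ + 2α₂ = 1.0400
CA = 1.0400 × 2.18 = 2.27 mmol/kg

CA = 2.27 mmol/kg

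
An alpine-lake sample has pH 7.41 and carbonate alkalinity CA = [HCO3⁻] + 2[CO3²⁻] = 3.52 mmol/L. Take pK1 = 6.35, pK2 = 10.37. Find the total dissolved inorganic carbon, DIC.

CA = [HCO3⁻] + 2[CO3²⁻] = (α₁ + 2α₂)·DIC
At pH 7.41: [H⁺]/K1 = 10^-1.06 = 0.087096, K2/[H⁺] = 10^-2.96 = 0.0010965
α₁ = 1/(1 + 0.087096 + 0.0010965) = 1/1.0882 = 0.9190; α₂ = α₁·K2/[H⁺] = 0.001008
α₁ + 2α₂ = 0.9210
DIC = CA / (α₁ + 2α₂) = 3.52 / 0.9210 = 3.82 mmol/L

DIC = 3.82 mmol/L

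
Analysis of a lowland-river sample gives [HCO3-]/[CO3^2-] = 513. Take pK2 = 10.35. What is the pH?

pH = 7.64

From K2 = [H⁺][CO3^2-]/[HCO3-]:  pH = pK2 − log₁₀([HCO3-]/[CO3^2-])
log₁₀(513) = +2.710
pH = 10.35 − (+2.710) = 7.64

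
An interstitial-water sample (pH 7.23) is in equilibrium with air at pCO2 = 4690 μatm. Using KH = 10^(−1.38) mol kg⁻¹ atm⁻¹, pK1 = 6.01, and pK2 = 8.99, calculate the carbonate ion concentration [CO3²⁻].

[CO3²⁻] = 0.0564 mmol/kg

[CO2*] = KH · pCO2 = 10^(−1.38) × 4690×10^-6 = 1.955×10^-4 mol/kg
α₀ = 1/(1 + K1/[H⁺] + K1K2/[H⁺]²) = 1/(1 + 10^+1.22 + 10^-0.54) = 0.05592
DIC = [CO2*]/α₀ = 1.955×10^-4 / 0.05592 = 3.497 mmol/kg
[CO3²⁻] = α₂·DIC; α₂ = 0.01613, so [CO3²⁻] = 0.01613 × 3.497 = 0.0564 mmol/kg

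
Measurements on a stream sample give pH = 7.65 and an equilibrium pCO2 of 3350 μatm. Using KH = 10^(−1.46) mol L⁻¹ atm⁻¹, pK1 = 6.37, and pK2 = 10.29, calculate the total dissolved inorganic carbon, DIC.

[CO2*] = KH · pCO2 = 10^(−1.46) × 3350×10^-6 = 1.162×10^-4 mol/L
α₀ = 1/(1 + K1/[H⁺] + K1K2/[H⁺]²) = 1/(1 + 10^+1.28 + 10^-1.36) = 0.04976
DIC = [CO2*]/α₀ = 1.162×10^-4 / 0.04976 = 2.33 mmol/L

DIC = 2.33 mmol/L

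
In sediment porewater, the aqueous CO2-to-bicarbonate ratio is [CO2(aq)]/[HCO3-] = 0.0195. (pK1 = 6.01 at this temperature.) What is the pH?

pH = 7.72

From K1 = [H⁺][HCO3-]/[CO2(aq)]:  pH = pK1 − log₁₀([CO2(aq)]/[HCO3-])
log₁₀(0.0195) = -1.710
pH = 6.01 − (-1.710) = 7.72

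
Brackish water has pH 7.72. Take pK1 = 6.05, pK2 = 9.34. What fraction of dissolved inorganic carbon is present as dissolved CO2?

α₀ = 1 / (1 + K1/[H⁺] + K1K2/[H⁺]²) = 1 / (1 + 10^+1.67 + 10^+0.05)
   = 1 / (1 + 46.774 + 1.1220) = 1/48.896 = 0.02045

α₀ = 0.0205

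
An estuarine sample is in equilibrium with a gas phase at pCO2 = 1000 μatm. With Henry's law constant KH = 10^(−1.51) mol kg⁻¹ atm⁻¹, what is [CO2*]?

[CO2*] = 30.9 μmol/kg

KH = 10^(−1.51) = 3.090×10^-2 mol kg⁻¹ atm⁻¹
[CO2*] = KH · pCO2 = 3.090×10^-2 × 1000×10^-6 atm = 3.09×10^-5 mol/kg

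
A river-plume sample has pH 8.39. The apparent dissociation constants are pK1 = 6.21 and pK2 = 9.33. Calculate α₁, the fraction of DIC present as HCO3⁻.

α₁ = 1 / (1 + [H⁺]/K1 + K2/[H⁺]) = 1 / (1 + 10^-2.18 + 10^-0.94)
   = 1 / (1 + 0.0066069 + 0.11482) = 1/1.1214 = 0.8917

α₁ = 0.892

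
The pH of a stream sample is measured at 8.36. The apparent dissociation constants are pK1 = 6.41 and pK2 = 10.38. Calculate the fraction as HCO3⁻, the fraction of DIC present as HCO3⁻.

α₁ = 0.980

α₁ = 1 / (1 + [H⁺]/K1 + K2/[H⁺]) = 1 / (1 + 10^-1.95 + 10^-2.02)
   = 1 / (1 + 0.011220 + 0.0095499) = 1/1.0208 = 0.9797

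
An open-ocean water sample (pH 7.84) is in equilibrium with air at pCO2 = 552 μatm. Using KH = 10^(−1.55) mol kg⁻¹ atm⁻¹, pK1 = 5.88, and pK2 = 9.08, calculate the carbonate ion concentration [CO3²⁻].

[CO3²⁻] = 0.0816 mmol/kg

[CO2*] = KH · pCO2 = 10^(−1.55) × 552×10^-6 = 1.556×10^-5 mol/kg
α₀ = 1/(1 + K1/[H⁺] + K1K2/[H⁺]²) = 1/(1 + 10^+1.96 + 10^+0.72) = 0.01026
DIC = [CO2*]/α₀ = 1.556×10^-5 / 0.01026 = 1.516 mmol/kg
[CO3²⁻] = α₂·DIC; α₂ = 0.05385, so [CO3²⁻] = 0.05385 × 1.516 = 0.0816 mmol/kg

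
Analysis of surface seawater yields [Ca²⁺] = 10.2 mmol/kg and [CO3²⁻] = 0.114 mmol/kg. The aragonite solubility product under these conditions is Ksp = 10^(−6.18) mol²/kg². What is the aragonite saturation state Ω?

Ω = 1.76

Ksp = 10^(−6.18) = 6.607×10^-7
Ω = [Ca²⁺][CO3²⁻]/Ksp = (10.2×10^-3)(0.114×10^-3) / 6.607×10^-7 = 1.76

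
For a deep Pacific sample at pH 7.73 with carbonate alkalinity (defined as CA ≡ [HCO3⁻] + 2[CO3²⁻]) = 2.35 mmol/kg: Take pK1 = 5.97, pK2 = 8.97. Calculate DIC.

DIC = 2.27 mmol/kg

CA = [HCO3⁻] + 2[CO3²⁻] = (α₁ + 2α₂)·DIC
At pH 7.73: [H⁺]/K1 = 10^-1.76 = 0.017378, K2/[H⁺] = 10^-1.24 = 0.057544
α₁ = 1/(1 + 0.017378 + 0.057544) = 1/1.0749 = 0.9303; α₂ = α₁·K2/[H⁺] = 0.05353
α₁ + 2α₂ = 1.0374
DIC = CA / (α₁ + 2α₂) = 2.35 / 1.0374 = 2.27 mmol/kg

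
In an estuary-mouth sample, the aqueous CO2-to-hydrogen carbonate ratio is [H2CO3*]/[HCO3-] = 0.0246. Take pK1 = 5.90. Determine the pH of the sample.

From K1 = [H⁺][HCO3-]/[H2CO3*]:  pH = pK1 − log₁₀([H2CO3*]/[HCO3-])
log₁₀(0.0246) = -1.609
pH = 5.90 − (-1.609) = 7.51

pH = 7.51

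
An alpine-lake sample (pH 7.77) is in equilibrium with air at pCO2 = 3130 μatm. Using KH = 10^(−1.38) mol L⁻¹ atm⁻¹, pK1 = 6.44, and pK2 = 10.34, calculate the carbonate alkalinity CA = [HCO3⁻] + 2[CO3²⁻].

CA = 2.80 mmol/L

[CO2*] = KH · pCO2 = 10^(−1.38) × 3130×10^-6 = 1.305×10^-4 mol/L
α₀ = 1/(1 + K1/[H⁺] + K1K2/[H⁺]²) = 1/(1 + 10^+1.33 + 10^-1.24) = 0.04457
DIC = [CO2*]/α₀ = 1.305×10^-4 / 0.04457 = 2.928 mmol/L
CA = (α₁ + 2α₂)·DIC = (0.9529 + 2×0.002565) × 2.928 = 2.80 mmol/L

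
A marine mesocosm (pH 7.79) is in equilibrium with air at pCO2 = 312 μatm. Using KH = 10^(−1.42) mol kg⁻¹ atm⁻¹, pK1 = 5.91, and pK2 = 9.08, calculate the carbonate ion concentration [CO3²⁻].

[CO3²⁻] = 0.0461 mmol/kg

[CO2*] = KH · pCO2 = 10^(−1.42) × 312×10^-6 = 1.186×10^-5 mol/kg
α₀ = 1/(1 + K1/[H⁺] + K1K2/[H⁺]²) = 1/(1 + 10^+1.88 + 10^+0.59) = 0.01238
DIC = [CO2*]/α₀ = 1.186×10^-5 / 0.01238 = 0.9578 mmol/kg
[CO3²⁻] = α₂·DIC; α₂ = 0.04818, so [CO3²⁻] = 0.04818 × 0.9578 = 0.0461 mmol/kg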